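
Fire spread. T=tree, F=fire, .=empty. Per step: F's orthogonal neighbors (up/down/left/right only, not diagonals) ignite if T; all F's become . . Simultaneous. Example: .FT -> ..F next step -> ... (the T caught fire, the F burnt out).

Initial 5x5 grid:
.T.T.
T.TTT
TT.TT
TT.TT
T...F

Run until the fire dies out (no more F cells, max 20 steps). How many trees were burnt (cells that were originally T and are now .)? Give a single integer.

Step 1: +1 fires, +1 burnt (F count now 1)
Step 2: +2 fires, +1 burnt (F count now 2)
Step 3: +2 fires, +2 burnt (F count now 2)
Step 4: +1 fires, +2 burnt (F count now 1)
Step 5: +2 fires, +1 burnt (F count now 2)
Step 6: +0 fires, +2 burnt (F count now 0)
Fire out after step 6
Initially T: 15, now '.': 18
Total burnt (originally-T cells now '.'): 8

Answer: 8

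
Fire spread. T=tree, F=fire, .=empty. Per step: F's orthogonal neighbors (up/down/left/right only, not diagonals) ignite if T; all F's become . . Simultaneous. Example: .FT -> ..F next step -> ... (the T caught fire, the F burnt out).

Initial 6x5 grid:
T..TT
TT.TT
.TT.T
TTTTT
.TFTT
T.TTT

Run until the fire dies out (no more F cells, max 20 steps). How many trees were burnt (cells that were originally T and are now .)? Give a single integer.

Answer: 21

Derivation:
Step 1: +4 fires, +1 burnt (F count now 4)
Step 2: +5 fires, +4 burnt (F count now 5)
Step 3: +4 fires, +5 burnt (F count now 4)
Step 4: +2 fires, +4 burnt (F count now 2)
Step 5: +2 fires, +2 burnt (F count now 2)
Step 6: +3 fires, +2 burnt (F count now 3)
Step 7: +1 fires, +3 burnt (F count now 1)
Step 8: +0 fires, +1 burnt (F count now 0)
Fire out after step 8
Initially T: 22, now '.': 29
Total burnt (originally-T cells now '.'): 21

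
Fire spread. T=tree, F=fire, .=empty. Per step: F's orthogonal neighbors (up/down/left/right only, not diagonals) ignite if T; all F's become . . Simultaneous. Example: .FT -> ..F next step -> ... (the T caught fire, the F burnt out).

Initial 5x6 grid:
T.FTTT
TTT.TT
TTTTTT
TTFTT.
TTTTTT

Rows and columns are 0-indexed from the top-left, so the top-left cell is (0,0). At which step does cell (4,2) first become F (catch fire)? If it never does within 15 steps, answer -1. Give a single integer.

Step 1: cell (4,2)='F' (+6 fires, +2 burnt)
  -> target ignites at step 1
Step 2: cell (4,2)='.' (+8 fires, +6 burnt)
Step 3: cell (4,2)='.' (+7 fires, +8 burnt)
Step 4: cell (4,2)='.' (+4 fires, +7 burnt)
Step 5: cell (4,2)='.' (+0 fires, +4 burnt)
  fire out at step 5

1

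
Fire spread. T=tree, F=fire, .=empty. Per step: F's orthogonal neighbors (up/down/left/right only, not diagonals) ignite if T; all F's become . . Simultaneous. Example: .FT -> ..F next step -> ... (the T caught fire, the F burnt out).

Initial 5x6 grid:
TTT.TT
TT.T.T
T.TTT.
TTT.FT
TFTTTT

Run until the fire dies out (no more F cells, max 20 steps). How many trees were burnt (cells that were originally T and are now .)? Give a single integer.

Step 1: +6 fires, +2 burnt (F count now 6)
Step 2: +5 fires, +6 burnt (F count now 5)
Step 3: +3 fires, +5 burnt (F count now 3)
Step 4: +1 fires, +3 burnt (F count now 1)
Step 5: +2 fires, +1 burnt (F count now 2)
Step 6: +1 fires, +2 burnt (F count now 1)
Step 7: +1 fires, +1 burnt (F count now 1)
Step 8: +0 fires, +1 burnt (F count now 0)
Fire out after step 8
Initially T: 22, now '.': 27
Total burnt (originally-T cells now '.'): 19

Answer: 19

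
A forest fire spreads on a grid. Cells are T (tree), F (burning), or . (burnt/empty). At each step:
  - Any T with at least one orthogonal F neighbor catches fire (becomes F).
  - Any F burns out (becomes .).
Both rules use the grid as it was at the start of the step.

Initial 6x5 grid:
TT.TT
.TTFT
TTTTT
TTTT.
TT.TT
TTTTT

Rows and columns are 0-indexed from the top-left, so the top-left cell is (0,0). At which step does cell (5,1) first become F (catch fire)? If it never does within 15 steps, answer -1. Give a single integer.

Step 1: cell (5,1)='T' (+4 fires, +1 burnt)
Step 2: cell (5,1)='T' (+5 fires, +4 burnt)
Step 3: cell (5,1)='T' (+4 fires, +5 burnt)
Step 4: cell (5,1)='T' (+5 fires, +4 burnt)
Step 5: cell (5,1)='T' (+4 fires, +5 burnt)
Step 6: cell (5,1)='F' (+2 fires, +4 burnt)
  -> target ignites at step 6
Step 7: cell (5,1)='.' (+1 fires, +2 burnt)
Step 8: cell (5,1)='.' (+0 fires, +1 burnt)
  fire out at step 8

6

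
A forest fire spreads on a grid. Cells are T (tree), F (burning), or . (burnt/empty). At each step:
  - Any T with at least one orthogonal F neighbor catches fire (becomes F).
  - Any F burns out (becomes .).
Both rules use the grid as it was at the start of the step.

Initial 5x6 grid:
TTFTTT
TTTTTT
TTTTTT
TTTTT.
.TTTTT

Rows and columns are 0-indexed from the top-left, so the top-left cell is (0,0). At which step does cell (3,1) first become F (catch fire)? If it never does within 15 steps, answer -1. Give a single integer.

Step 1: cell (3,1)='T' (+3 fires, +1 burnt)
Step 2: cell (3,1)='T' (+5 fires, +3 burnt)
Step 3: cell (3,1)='T' (+6 fires, +5 burnt)
Step 4: cell (3,1)='F' (+6 fires, +6 burnt)
  -> target ignites at step 4
Step 5: cell (3,1)='.' (+5 fires, +6 burnt)
Step 6: cell (3,1)='.' (+1 fires, +5 burnt)
Step 7: cell (3,1)='.' (+1 fires, +1 burnt)
Step 8: cell (3,1)='.' (+0 fires, +1 burnt)
  fire out at step 8

4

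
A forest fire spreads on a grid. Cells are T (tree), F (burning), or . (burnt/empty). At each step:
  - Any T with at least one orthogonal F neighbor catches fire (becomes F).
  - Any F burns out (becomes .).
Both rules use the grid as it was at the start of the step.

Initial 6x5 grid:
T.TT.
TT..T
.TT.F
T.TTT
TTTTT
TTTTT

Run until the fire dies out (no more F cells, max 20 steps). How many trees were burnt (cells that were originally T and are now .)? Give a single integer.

Answer: 20

Derivation:
Step 1: +2 fires, +1 burnt (F count now 2)
Step 2: +2 fires, +2 burnt (F count now 2)
Step 3: +3 fires, +2 burnt (F count now 3)
Step 4: +3 fires, +3 burnt (F count now 3)
Step 5: +3 fires, +3 burnt (F count now 3)
Step 6: +3 fires, +3 burnt (F count now 3)
Step 7: +3 fires, +3 burnt (F count now 3)
Step 8: +1 fires, +3 burnt (F count now 1)
Step 9: +0 fires, +1 burnt (F count now 0)
Fire out after step 9
Initially T: 22, now '.': 28
Total burnt (originally-T cells now '.'): 20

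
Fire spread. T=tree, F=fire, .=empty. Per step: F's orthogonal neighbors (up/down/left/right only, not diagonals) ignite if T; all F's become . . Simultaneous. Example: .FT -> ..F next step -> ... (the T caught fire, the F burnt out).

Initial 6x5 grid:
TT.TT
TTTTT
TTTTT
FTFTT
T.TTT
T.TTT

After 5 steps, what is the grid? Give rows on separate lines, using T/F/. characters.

Step 1: 6 trees catch fire, 2 burn out
  TT.TT
  TTTTT
  FTFTT
  .F.FT
  F.FTT
  T.TTT
Step 2: 8 trees catch fire, 6 burn out
  TT.TT
  FTFTT
  .F.FT
  ....F
  ...FT
  F.FTT
Step 3: 6 trees catch fire, 8 burn out
  FT.TT
  .F.FT
  ....F
  .....
  ....F
  ...FT
Step 4: 4 trees catch fire, 6 burn out
  .F.FT
  ....F
  .....
  .....
  .....
  ....F
Step 5: 1 trees catch fire, 4 burn out
  ....F
  .....
  .....
  .....
  .....
  .....

....F
.....
.....
.....
.....
.....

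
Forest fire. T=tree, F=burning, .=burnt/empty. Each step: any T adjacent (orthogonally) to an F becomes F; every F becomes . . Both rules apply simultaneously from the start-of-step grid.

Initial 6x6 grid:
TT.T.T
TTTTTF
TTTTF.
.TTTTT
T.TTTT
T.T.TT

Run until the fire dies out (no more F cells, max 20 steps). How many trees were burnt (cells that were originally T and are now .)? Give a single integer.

Answer: 25

Derivation:
Step 1: +4 fires, +2 burnt (F count now 4)
Step 2: +5 fires, +4 burnt (F count now 5)
Step 3: +7 fires, +5 burnt (F count now 7)
Step 4: +5 fires, +7 burnt (F count now 5)
Step 5: +3 fires, +5 burnt (F count now 3)
Step 6: +1 fires, +3 burnt (F count now 1)
Step 7: +0 fires, +1 burnt (F count now 0)
Fire out after step 7
Initially T: 27, now '.': 34
Total burnt (originally-T cells now '.'): 25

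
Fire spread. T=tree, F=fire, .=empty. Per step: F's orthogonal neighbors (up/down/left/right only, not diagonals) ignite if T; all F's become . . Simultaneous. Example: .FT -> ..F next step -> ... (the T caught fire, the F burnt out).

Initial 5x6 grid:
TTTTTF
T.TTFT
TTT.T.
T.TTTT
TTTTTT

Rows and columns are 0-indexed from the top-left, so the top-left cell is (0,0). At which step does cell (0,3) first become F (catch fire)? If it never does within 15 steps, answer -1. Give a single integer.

Step 1: cell (0,3)='T' (+4 fires, +2 burnt)
Step 2: cell (0,3)='F' (+3 fires, +4 burnt)
  -> target ignites at step 2
Step 3: cell (0,3)='.' (+5 fires, +3 burnt)
Step 4: cell (0,3)='.' (+5 fires, +5 burnt)
Step 5: cell (0,3)='.' (+3 fires, +5 burnt)
Step 6: cell (0,3)='.' (+3 fires, +3 burnt)
Step 7: cell (0,3)='.' (+1 fires, +3 burnt)
Step 8: cell (0,3)='.' (+0 fires, +1 burnt)
  fire out at step 8

2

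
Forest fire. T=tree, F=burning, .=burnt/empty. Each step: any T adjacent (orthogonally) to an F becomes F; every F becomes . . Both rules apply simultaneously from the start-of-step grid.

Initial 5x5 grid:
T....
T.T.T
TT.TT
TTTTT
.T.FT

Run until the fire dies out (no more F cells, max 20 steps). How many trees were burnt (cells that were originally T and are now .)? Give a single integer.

Answer: 14

Derivation:
Step 1: +2 fires, +1 burnt (F count now 2)
Step 2: +3 fires, +2 burnt (F count now 3)
Step 3: +2 fires, +3 burnt (F count now 2)
Step 4: +4 fires, +2 burnt (F count now 4)
Step 5: +1 fires, +4 burnt (F count now 1)
Step 6: +1 fires, +1 burnt (F count now 1)
Step 7: +1 fires, +1 burnt (F count now 1)
Step 8: +0 fires, +1 burnt (F count now 0)
Fire out after step 8
Initially T: 15, now '.': 24
Total burnt (originally-T cells now '.'): 14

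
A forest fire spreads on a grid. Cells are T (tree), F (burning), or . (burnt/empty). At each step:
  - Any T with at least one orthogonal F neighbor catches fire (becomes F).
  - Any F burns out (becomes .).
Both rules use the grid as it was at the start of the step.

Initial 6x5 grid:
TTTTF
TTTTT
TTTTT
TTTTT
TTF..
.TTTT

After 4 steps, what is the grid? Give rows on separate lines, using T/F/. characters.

Step 1: 5 trees catch fire, 2 burn out
  TTTF.
  TTTTF
  TTTTT
  TTFTT
  TF...
  .TFTT
Step 2: 9 trees catch fire, 5 burn out
  TTF..
  TTTF.
  TTFTF
  TF.FT
  F....
  .F.FT
Step 3: 7 trees catch fire, 9 burn out
  TF...
  TTF..
  TF.F.
  F...F
  .....
  ....F
Step 4: 3 trees catch fire, 7 burn out
  F....
  TF...
  F....
  .....
  .....
  .....

F....
TF...
F....
.....
.....
.....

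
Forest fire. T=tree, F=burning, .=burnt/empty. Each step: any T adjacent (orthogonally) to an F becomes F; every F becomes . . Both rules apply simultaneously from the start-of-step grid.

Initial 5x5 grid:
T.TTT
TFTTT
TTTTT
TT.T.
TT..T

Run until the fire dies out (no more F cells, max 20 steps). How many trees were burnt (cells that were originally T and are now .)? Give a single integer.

Answer: 18

Derivation:
Step 1: +3 fires, +1 burnt (F count now 3)
Step 2: +6 fires, +3 burnt (F count now 6)
Step 3: +5 fires, +6 burnt (F count now 5)
Step 4: +4 fires, +5 burnt (F count now 4)
Step 5: +0 fires, +4 burnt (F count now 0)
Fire out after step 5
Initially T: 19, now '.': 24
Total burnt (originally-T cells now '.'): 18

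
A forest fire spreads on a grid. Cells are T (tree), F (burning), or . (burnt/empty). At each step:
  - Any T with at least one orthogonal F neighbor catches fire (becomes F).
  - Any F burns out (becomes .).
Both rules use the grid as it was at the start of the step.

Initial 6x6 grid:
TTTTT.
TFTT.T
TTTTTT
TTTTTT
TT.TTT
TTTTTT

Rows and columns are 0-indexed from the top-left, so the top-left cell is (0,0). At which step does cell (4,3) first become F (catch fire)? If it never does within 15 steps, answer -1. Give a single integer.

Step 1: cell (4,3)='T' (+4 fires, +1 burnt)
Step 2: cell (4,3)='T' (+6 fires, +4 burnt)
Step 3: cell (4,3)='T' (+5 fires, +6 burnt)
Step 4: cell (4,3)='T' (+5 fires, +5 burnt)
Step 5: cell (4,3)='F' (+5 fires, +5 burnt)
  -> target ignites at step 5
Step 6: cell (4,3)='.' (+4 fires, +5 burnt)
Step 7: cell (4,3)='.' (+2 fires, +4 burnt)
Step 8: cell (4,3)='.' (+1 fires, +2 burnt)
Step 9: cell (4,3)='.' (+0 fires, +1 burnt)
  fire out at step 9

5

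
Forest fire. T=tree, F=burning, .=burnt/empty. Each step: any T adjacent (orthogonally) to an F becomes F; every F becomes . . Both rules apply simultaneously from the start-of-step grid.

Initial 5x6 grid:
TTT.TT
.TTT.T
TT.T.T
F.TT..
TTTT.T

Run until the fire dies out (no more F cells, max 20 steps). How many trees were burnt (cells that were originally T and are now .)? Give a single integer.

Answer: 15

Derivation:
Step 1: +2 fires, +1 burnt (F count now 2)
Step 2: +2 fires, +2 burnt (F count now 2)
Step 3: +2 fires, +2 burnt (F count now 2)
Step 4: +4 fires, +2 burnt (F count now 4)
Step 5: +4 fires, +4 burnt (F count now 4)
Step 6: +1 fires, +4 burnt (F count now 1)
Step 7: +0 fires, +1 burnt (F count now 0)
Fire out after step 7
Initially T: 20, now '.': 25
Total burnt (originally-T cells now '.'): 15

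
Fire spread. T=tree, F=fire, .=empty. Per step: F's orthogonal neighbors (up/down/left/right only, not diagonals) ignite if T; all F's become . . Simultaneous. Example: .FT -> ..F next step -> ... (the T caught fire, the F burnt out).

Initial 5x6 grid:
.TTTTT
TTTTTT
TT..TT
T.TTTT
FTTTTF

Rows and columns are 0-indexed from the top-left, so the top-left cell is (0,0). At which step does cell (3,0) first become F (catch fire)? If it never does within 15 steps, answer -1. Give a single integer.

Step 1: cell (3,0)='F' (+4 fires, +2 burnt)
  -> target ignites at step 1
Step 2: cell (3,0)='.' (+5 fires, +4 burnt)
Step 3: cell (3,0)='.' (+6 fires, +5 burnt)
Step 4: cell (3,0)='.' (+3 fires, +6 burnt)
Step 5: cell (3,0)='.' (+4 fires, +3 burnt)
Step 6: cell (3,0)='.' (+2 fires, +4 burnt)
Step 7: cell (3,0)='.' (+0 fires, +2 burnt)
  fire out at step 7

1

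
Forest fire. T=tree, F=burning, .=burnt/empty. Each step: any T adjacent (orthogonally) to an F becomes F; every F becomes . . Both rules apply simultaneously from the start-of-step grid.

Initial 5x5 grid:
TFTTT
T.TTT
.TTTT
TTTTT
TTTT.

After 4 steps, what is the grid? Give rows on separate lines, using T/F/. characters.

Step 1: 2 trees catch fire, 1 burn out
  F.FTT
  T.TTT
  .TTTT
  TTTTT
  TTTT.
Step 2: 3 trees catch fire, 2 burn out
  ...FT
  F.FTT
  .TTTT
  TTTTT
  TTTT.
Step 3: 3 trees catch fire, 3 burn out
  ....F
  ...FT
  .TFTT
  TTTTT
  TTTT.
Step 4: 4 trees catch fire, 3 burn out
  .....
  ....F
  .F.FT
  TTFTT
  TTTT.

.....
....F
.F.FT
TTFTT
TTTT.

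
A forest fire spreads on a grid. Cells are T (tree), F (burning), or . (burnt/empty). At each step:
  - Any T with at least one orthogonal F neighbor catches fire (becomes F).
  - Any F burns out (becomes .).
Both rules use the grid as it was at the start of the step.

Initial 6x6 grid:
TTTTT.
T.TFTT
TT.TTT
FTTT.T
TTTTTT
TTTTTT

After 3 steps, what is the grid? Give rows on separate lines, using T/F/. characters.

Step 1: 7 trees catch fire, 2 burn out
  TTTFT.
  T.F.FT
  FT.FTT
  .FTT.T
  FTTTTT
  TTTTTT
Step 2: 10 trees catch fire, 7 burn out
  TTF.F.
  F....F
  .F..FT
  ..FF.T
  .FTTTT
  FTTTTT
Step 3: 6 trees catch fire, 10 burn out
  FF....
  ......
  .....F
  .....T
  ..FFTT
  .FTTTT

FF....
......
.....F
.....T
..FFTT
.FTTTT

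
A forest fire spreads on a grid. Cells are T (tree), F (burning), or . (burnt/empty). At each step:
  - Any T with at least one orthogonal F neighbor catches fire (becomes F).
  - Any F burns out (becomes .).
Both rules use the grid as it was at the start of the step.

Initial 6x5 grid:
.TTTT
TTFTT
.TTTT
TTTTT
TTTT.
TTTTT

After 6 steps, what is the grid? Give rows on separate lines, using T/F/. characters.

Step 1: 4 trees catch fire, 1 burn out
  .TFTT
  TF.FT
  .TFTT
  TTTTT
  TTTT.
  TTTTT
Step 2: 7 trees catch fire, 4 burn out
  .F.FT
  F...F
  .F.FT
  TTFTT
  TTTT.
  TTTTT
Step 3: 5 trees catch fire, 7 burn out
  ....F
  .....
  ....F
  TF.FT
  TTFT.
  TTTTT
Step 4: 5 trees catch fire, 5 burn out
  .....
  .....
  .....
  F...F
  TF.F.
  TTFTT
Step 5: 3 trees catch fire, 5 burn out
  .....
  .....
  .....
  .....
  F....
  TF.FT
Step 6: 2 trees catch fire, 3 burn out
  .....
  .....
  .....
  .....
  .....
  F...F

.....
.....
.....
.....
.....
F...F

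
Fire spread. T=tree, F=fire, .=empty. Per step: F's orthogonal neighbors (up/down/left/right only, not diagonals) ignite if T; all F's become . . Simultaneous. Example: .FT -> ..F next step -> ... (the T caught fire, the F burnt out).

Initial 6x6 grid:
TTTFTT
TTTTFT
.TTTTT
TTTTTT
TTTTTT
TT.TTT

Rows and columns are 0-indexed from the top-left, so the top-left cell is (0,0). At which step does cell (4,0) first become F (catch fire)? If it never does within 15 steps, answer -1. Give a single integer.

Step 1: cell (4,0)='T' (+5 fires, +2 burnt)
Step 2: cell (4,0)='T' (+6 fires, +5 burnt)
Step 3: cell (4,0)='T' (+6 fires, +6 burnt)
Step 4: cell (4,0)='T' (+6 fires, +6 burnt)
Step 5: cell (4,0)='T' (+4 fires, +6 burnt)
Step 6: cell (4,0)='T' (+2 fires, +4 burnt)
Step 7: cell (4,0)='F' (+2 fires, +2 burnt)
  -> target ignites at step 7
Step 8: cell (4,0)='.' (+1 fires, +2 burnt)
Step 9: cell (4,0)='.' (+0 fires, +1 burnt)
  fire out at step 9

7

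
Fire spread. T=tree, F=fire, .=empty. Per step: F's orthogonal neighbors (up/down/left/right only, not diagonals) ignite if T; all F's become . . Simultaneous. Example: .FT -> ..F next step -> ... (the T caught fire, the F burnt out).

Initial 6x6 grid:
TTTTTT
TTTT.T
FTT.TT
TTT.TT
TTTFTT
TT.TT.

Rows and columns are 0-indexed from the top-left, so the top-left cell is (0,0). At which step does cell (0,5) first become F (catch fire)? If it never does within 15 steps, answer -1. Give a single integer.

Step 1: cell (0,5)='T' (+6 fires, +2 burnt)
Step 2: cell (0,5)='T' (+10 fires, +6 burnt)
Step 3: cell (0,5)='T' (+6 fires, +10 burnt)
Step 4: cell (0,5)='T' (+3 fires, +6 burnt)
Step 5: cell (0,5)='T' (+2 fires, +3 burnt)
Step 6: cell (0,5)='F' (+2 fires, +2 burnt)
  -> target ignites at step 6
Step 7: cell (0,5)='.' (+0 fires, +2 burnt)
  fire out at step 7

6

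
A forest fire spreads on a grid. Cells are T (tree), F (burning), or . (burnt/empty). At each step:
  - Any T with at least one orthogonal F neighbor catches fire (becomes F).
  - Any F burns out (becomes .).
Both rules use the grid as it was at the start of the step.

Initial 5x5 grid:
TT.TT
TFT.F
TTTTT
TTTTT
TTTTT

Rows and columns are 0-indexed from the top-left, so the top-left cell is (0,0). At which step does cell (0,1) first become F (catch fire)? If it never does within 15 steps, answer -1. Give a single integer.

Step 1: cell (0,1)='F' (+6 fires, +2 burnt)
  -> target ignites at step 1
Step 2: cell (0,1)='.' (+7 fires, +6 burnt)
Step 3: cell (0,1)='.' (+5 fires, +7 burnt)
Step 4: cell (0,1)='.' (+3 fires, +5 burnt)
Step 5: cell (0,1)='.' (+0 fires, +3 burnt)
  fire out at step 5

1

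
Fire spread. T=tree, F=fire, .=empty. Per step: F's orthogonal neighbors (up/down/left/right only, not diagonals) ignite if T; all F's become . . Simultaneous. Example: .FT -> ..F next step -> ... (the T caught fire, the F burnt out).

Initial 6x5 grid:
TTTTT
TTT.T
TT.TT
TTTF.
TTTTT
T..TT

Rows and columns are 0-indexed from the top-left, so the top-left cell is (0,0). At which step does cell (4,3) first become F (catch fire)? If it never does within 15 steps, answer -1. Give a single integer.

Step 1: cell (4,3)='F' (+3 fires, +1 burnt)
  -> target ignites at step 1
Step 2: cell (4,3)='.' (+5 fires, +3 burnt)
Step 3: cell (4,3)='.' (+5 fires, +5 burnt)
Step 4: cell (4,3)='.' (+4 fires, +5 burnt)
Step 5: cell (4,3)='.' (+5 fires, +4 burnt)
Step 6: cell (4,3)='.' (+2 fires, +5 burnt)
Step 7: cell (4,3)='.' (+0 fires, +2 burnt)
  fire out at step 7

1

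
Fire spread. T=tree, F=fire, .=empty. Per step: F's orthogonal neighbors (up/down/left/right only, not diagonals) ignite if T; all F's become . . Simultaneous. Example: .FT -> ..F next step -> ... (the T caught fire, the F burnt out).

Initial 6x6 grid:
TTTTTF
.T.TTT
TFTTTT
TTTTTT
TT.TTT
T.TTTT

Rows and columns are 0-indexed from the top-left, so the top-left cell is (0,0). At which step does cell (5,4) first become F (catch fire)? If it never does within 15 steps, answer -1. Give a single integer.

Step 1: cell (5,4)='T' (+6 fires, +2 burnt)
Step 2: cell (5,4)='T' (+8 fires, +6 burnt)
Step 3: cell (5,4)='T' (+7 fires, +8 burnt)
Step 4: cell (5,4)='T' (+4 fires, +7 burnt)
Step 5: cell (5,4)='T' (+3 fires, +4 burnt)
Step 6: cell (5,4)='F' (+2 fires, +3 burnt)
  -> target ignites at step 6
Step 7: cell (5,4)='.' (+0 fires, +2 burnt)
  fire out at step 7

6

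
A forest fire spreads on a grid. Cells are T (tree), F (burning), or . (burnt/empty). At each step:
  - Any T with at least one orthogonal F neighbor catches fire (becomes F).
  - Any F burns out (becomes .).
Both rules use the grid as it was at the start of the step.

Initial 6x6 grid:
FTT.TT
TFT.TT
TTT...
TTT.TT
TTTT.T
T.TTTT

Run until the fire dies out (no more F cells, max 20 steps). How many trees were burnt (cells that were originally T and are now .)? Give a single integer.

Step 1: +4 fires, +2 burnt (F count now 4)
Step 2: +4 fires, +4 burnt (F count now 4)
Step 3: +3 fires, +4 burnt (F count now 3)
Step 4: +2 fires, +3 burnt (F count now 2)
Step 5: +3 fires, +2 burnt (F count now 3)
Step 6: +1 fires, +3 burnt (F count now 1)
Step 7: +1 fires, +1 burnt (F count now 1)
Step 8: +1 fires, +1 burnt (F count now 1)
Step 9: +1 fires, +1 burnt (F count now 1)
Step 10: +1 fires, +1 burnt (F count now 1)
Step 11: +1 fires, +1 burnt (F count now 1)
Step 12: +0 fires, +1 burnt (F count now 0)
Fire out after step 12
Initially T: 26, now '.': 32
Total burnt (originally-T cells now '.'): 22

Answer: 22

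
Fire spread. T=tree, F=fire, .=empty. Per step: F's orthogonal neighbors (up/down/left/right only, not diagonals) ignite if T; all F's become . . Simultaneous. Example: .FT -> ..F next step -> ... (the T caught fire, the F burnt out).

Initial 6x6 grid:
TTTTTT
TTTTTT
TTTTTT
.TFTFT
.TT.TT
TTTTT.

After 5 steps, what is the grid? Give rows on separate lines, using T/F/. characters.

Step 1: 7 trees catch fire, 2 burn out
  TTTTTT
  TTTTTT
  TTFTFT
  .F.F.F
  .TF.FT
  TTTTT.
Step 2: 9 trees catch fire, 7 burn out
  TTTTTT
  TTFTFT
  TF.F.F
  ......
  .F...F
  TTFTF.
Step 3: 8 trees catch fire, 9 burn out
  TTFTFT
  TF.F.F
  F.....
  ......
  ......
  TF.F..
Step 4: 5 trees catch fire, 8 burn out
  TF.F.F
  F.....
  ......
  ......
  ......
  F.....
Step 5: 1 trees catch fire, 5 burn out
  F.....
  ......
  ......
  ......
  ......
  ......

F.....
......
......
......
......
......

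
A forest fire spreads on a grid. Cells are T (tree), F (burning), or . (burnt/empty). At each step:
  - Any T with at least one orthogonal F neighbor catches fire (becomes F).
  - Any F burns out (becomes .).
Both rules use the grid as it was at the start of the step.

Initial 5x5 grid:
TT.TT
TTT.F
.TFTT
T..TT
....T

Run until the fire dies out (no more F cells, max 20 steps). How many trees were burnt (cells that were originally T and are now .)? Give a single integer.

Answer: 13

Derivation:
Step 1: +5 fires, +2 burnt (F count now 5)
Step 2: +4 fires, +5 burnt (F count now 4)
Step 3: +3 fires, +4 burnt (F count now 3)
Step 4: +1 fires, +3 burnt (F count now 1)
Step 5: +0 fires, +1 burnt (F count now 0)
Fire out after step 5
Initially T: 14, now '.': 24
Total burnt (originally-T cells now '.'): 13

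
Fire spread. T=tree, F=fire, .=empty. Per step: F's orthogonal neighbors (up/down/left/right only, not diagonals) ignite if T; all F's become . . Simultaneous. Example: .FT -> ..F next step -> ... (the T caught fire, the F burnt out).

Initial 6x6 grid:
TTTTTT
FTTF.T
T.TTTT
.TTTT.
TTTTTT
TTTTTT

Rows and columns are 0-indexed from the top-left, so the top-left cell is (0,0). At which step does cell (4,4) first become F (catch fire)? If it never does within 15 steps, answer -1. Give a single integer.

Step 1: cell (4,4)='T' (+6 fires, +2 burnt)
Step 2: cell (4,4)='T' (+6 fires, +6 burnt)
Step 3: cell (4,4)='T' (+5 fires, +6 burnt)
Step 4: cell (4,4)='F' (+5 fires, +5 burnt)
  -> target ignites at step 4
Step 5: cell (4,4)='.' (+4 fires, +5 burnt)
Step 6: cell (4,4)='.' (+3 fires, +4 burnt)
Step 7: cell (4,4)='.' (+1 fires, +3 burnt)
Step 8: cell (4,4)='.' (+0 fires, +1 burnt)
  fire out at step 8

4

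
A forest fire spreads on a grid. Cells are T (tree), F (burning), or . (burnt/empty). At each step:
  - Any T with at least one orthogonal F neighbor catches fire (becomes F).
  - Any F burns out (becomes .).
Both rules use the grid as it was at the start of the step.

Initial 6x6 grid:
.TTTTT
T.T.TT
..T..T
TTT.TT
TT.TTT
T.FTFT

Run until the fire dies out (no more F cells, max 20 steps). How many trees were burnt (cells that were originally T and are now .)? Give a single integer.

Answer: 23

Derivation:
Step 1: +3 fires, +2 burnt (F count now 3)
Step 2: +3 fires, +3 burnt (F count now 3)
Step 3: +1 fires, +3 burnt (F count now 1)
Step 4: +1 fires, +1 burnt (F count now 1)
Step 5: +1 fires, +1 burnt (F count now 1)
Step 6: +2 fires, +1 burnt (F count now 2)
Step 7: +1 fires, +2 burnt (F count now 1)
Step 8: +1 fires, +1 burnt (F count now 1)
Step 9: +1 fires, +1 burnt (F count now 1)
Step 10: +2 fires, +1 burnt (F count now 2)
Step 11: +1 fires, +2 burnt (F count now 1)
Step 12: +1 fires, +1 burnt (F count now 1)
Step 13: +1 fires, +1 burnt (F count now 1)
Step 14: +2 fires, +1 burnt (F count now 2)
Step 15: +1 fires, +2 burnt (F count now 1)
Step 16: +1 fires, +1 burnt (F count now 1)
Step 17: +0 fires, +1 burnt (F count now 0)
Fire out after step 17
Initially T: 24, now '.': 35
Total burnt (originally-T cells now '.'): 23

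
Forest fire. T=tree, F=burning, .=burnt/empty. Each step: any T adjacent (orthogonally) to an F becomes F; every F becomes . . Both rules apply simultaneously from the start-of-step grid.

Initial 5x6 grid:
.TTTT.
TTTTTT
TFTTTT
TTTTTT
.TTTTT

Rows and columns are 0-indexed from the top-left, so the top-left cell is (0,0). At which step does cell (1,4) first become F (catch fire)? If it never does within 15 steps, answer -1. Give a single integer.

Step 1: cell (1,4)='T' (+4 fires, +1 burnt)
Step 2: cell (1,4)='T' (+7 fires, +4 burnt)
Step 3: cell (1,4)='T' (+5 fires, +7 burnt)
Step 4: cell (1,4)='F' (+5 fires, +5 burnt)
  -> target ignites at step 4
Step 5: cell (1,4)='.' (+4 fires, +5 burnt)
Step 6: cell (1,4)='.' (+1 fires, +4 burnt)
Step 7: cell (1,4)='.' (+0 fires, +1 burnt)
  fire out at step 7

4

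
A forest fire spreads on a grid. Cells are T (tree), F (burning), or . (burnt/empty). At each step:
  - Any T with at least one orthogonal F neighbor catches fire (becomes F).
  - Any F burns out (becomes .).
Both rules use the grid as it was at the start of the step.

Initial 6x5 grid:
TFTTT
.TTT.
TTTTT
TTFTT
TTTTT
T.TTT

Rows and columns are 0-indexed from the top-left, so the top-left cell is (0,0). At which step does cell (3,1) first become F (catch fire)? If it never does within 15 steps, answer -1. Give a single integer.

Step 1: cell (3,1)='F' (+7 fires, +2 burnt)
  -> target ignites at step 1
Step 2: cell (3,1)='.' (+9 fires, +7 burnt)
Step 3: cell (3,1)='.' (+7 fires, +9 burnt)
Step 4: cell (3,1)='.' (+2 fires, +7 burnt)
Step 5: cell (3,1)='.' (+0 fires, +2 burnt)
  fire out at step 5

1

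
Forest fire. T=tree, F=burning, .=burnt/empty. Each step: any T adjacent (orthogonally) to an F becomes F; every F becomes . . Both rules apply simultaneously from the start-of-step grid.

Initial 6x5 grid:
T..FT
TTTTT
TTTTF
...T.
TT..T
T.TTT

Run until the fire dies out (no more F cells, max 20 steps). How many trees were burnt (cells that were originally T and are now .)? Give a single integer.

Answer: 12

Derivation:
Step 1: +4 fires, +2 burnt (F count now 4)
Step 2: +3 fires, +4 burnt (F count now 3)
Step 3: +2 fires, +3 burnt (F count now 2)
Step 4: +2 fires, +2 burnt (F count now 2)
Step 5: +1 fires, +2 burnt (F count now 1)
Step 6: +0 fires, +1 burnt (F count now 0)
Fire out after step 6
Initially T: 19, now '.': 23
Total burnt (originally-T cells now '.'): 12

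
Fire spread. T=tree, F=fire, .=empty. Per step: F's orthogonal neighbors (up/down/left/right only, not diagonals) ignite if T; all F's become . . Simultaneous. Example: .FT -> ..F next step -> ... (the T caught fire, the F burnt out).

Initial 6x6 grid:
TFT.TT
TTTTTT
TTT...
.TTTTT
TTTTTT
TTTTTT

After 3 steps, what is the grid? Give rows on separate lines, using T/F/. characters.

Step 1: 3 trees catch fire, 1 burn out
  F.F.TT
  TFTTTT
  TTT...
  .TTTTT
  TTTTTT
  TTTTTT
Step 2: 3 trees catch fire, 3 burn out
  ....TT
  F.FTTT
  TFT...
  .TTTTT
  TTTTTT
  TTTTTT
Step 3: 4 trees catch fire, 3 burn out
  ....TT
  ...FTT
  F.F...
  .FTTTT
  TTTTTT
  TTTTTT

....TT
...FTT
F.F...
.FTTTT
TTTTTT
TTTTTT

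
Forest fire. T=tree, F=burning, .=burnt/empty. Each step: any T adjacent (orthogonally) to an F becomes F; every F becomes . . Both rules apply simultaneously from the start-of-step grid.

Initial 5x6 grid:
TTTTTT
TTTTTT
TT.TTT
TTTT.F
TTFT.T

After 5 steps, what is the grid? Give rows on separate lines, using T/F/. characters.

Step 1: 5 trees catch fire, 2 burn out
  TTTTTT
  TTTTTT
  TT.TTF
  TTFT..
  TF.F.F
Step 2: 5 trees catch fire, 5 burn out
  TTTTTT
  TTTTTF
  TT.TF.
  TF.F..
  F.....
Step 3: 5 trees catch fire, 5 burn out
  TTTTTF
  TTTTF.
  TF.F..
  F.....
  ......
Step 4: 4 trees catch fire, 5 burn out
  TTTTF.
  TFTF..
  F.....
  ......
  ......
Step 5: 4 trees catch fire, 4 burn out
  TFTF..
  F.F...
  ......
  ......
  ......

TFTF..
F.F...
......
......
......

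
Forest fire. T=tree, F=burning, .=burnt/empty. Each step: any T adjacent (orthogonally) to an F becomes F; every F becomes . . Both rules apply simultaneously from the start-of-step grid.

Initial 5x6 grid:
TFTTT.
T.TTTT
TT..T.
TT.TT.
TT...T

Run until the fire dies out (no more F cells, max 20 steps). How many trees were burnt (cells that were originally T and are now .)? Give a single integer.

Step 1: +2 fires, +1 burnt (F count now 2)
Step 2: +3 fires, +2 burnt (F count now 3)
Step 3: +3 fires, +3 burnt (F count now 3)
Step 4: +3 fires, +3 burnt (F count now 3)
Step 5: +4 fires, +3 burnt (F count now 4)
Step 6: +2 fires, +4 burnt (F count now 2)
Step 7: +1 fires, +2 burnt (F count now 1)
Step 8: +0 fires, +1 burnt (F count now 0)
Fire out after step 8
Initially T: 19, now '.': 29
Total burnt (originally-T cells now '.'): 18

Answer: 18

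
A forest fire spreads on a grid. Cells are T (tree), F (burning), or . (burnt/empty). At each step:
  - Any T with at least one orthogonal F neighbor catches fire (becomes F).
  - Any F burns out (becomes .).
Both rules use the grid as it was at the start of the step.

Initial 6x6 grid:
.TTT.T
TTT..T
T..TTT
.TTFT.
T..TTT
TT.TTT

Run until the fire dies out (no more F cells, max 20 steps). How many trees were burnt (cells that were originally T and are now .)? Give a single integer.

Answer: 14

Derivation:
Step 1: +4 fires, +1 burnt (F count now 4)
Step 2: +4 fires, +4 burnt (F count now 4)
Step 3: +3 fires, +4 burnt (F count now 3)
Step 4: +2 fires, +3 burnt (F count now 2)
Step 5: +1 fires, +2 burnt (F count now 1)
Step 6: +0 fires, +1 burnt (F count now 0)
Fire out after step 6
Initially T: 24, now '.': 26
Total burnt (originally-T cells now '.'): 14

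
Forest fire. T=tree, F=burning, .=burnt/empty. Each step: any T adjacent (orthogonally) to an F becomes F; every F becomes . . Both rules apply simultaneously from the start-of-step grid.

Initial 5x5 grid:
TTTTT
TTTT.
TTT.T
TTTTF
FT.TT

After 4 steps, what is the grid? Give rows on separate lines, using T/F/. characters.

Step 1: 5 trees catch fire, 2 burn out
  TTTTT
  TTTT.
  TTT.F
  FTTF.
  .F.TF
Step 2: 4 trees catch fire, 5 burn out
  TTTTT
  TTTT.
  FTT..
  .FF..
  ...F.
Step 3: 3 trees catch fire, 4 burn out
  TTTTT
  FTTT.
  .FF..
  .....
  .....
Step 4: 3 trees catch fire, 3 burn out
  FTTTT
  .FFT.
  .....
  .....
  .....

FTTTT
.FFT.
.....
.....
.....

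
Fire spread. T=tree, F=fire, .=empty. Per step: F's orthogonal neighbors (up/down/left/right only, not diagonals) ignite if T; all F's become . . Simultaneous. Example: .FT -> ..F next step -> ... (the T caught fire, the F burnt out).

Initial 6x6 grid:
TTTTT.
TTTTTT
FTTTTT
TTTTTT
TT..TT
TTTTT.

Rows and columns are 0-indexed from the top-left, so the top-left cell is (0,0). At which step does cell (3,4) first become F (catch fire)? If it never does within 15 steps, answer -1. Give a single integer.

Step 1: cell (3,4)='T' (+3 fires, +1 burnt)
Step 2: cell (3,4)='T' (+5 fires, +3 burnt)
Step 3: cell (3,4)='T' (+6 fires, +5 burnt)
Step 4: cell (3,4)='T' (+5 fires, +6 burnt)
Step 5: cell (3,4)='F' (+5 fires, +5 burnt)
  -> target ignites at step 5
Step 6: cell (3,4)='.' (+5 fires, +5 burnt)
Step 7: cell (3,4)='.' (+2 fires, +5 burnt)
Step 8: cell (3,4)='.' (+0 fires, +2 burnt)
  fire out at step 8

5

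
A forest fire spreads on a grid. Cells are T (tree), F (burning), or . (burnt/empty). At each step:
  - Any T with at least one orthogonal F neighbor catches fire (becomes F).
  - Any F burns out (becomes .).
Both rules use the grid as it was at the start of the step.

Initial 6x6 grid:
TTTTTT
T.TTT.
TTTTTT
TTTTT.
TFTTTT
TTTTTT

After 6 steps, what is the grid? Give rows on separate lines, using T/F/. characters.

Step 1: 4 trees catch fire, 1 burn out
  TTTTTT
  T.TTT.
  TTTTTT
  TFTTT.
  F.FTTT
  TFTTTT
Step 2: 6 trees catch fire, 4 burn out
  TTTTTT
  T.TTT.
  TFTTTT
  F.FTT.
  ...FTT
  F.FTTT
Step 3: 5 trees catch fire, 6 burn out
  TTTTTT
  T.TTT.
  F.FTTT
  ...FT.
  ....FT
  ...FTT
Step 4: 6 trees catch fire, 5 burn out
  TTTTTT
  F.FTT.
  ...FTT
  ....F.
  .....F
  ....FT
Step 5: 5 trees catch fire, 6 burn out
  FTFTTT
  ...FT.
  ....FT
  ......
  ......
  .....F
Step 6: 4 trees catch fire, 5 burn out
  .F.FTT
  ....F.
  .....F
  ......
  ......
  ......

.F.FTT
....F.
.....F
......
......
......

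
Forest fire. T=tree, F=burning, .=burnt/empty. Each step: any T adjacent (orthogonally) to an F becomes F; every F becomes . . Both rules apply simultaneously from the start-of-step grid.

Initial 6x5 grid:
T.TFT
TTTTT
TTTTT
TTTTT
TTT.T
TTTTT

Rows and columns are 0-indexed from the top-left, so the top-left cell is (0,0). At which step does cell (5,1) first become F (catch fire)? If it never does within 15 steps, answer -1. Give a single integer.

Step 1: cell (5,1)='T' (+3 fires, +1 burnt)
Step 2: cell (5,1)='T' (+3 fires, +3 burnt)
Step 3: cell (5,1)='T' (+4 fires, +3 burnt)
Step 4: cell (5,1)='T' (+4 fires, +4 burnt)
Step 5: cell (5,1)='T' (+5 fires, +4 burnt)
Step 6: cell (5,1)='T' (+4 fires, +5 burnt)
Step 7: cell (5,1)='F' (+3 fires, +4 burnt)
  -> target ignites at step 7
Step 8: cell (5,1)='.' (+1 fires, +3 burnt)
Step 9: cell (5,1)='.' (+0 fires, +1 burnt)
  fire out at step 9

7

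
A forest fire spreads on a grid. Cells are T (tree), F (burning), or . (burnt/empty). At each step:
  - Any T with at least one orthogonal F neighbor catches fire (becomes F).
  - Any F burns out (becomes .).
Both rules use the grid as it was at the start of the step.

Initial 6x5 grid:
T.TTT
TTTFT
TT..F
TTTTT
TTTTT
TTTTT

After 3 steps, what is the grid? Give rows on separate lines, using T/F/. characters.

Step 1: 4 trees catch fire, 2 burn out
  T.TFT
  TTF.F
  TT...
  TTTTF
  TTTTT
  TTTTT
Step 2: 5 trees catch fire, 4 burn out
  T.F.F
  TF...
  TT...
  TTTF.
  TTTTF
  TTTTT
Step 3: 5 trees catch fire, 5 burn out
  T....
  F....
  TF...
  TTF..
  TTTF.
  TTTTF

T....
F....
TF...
TTF..
TTTF.
TTTTF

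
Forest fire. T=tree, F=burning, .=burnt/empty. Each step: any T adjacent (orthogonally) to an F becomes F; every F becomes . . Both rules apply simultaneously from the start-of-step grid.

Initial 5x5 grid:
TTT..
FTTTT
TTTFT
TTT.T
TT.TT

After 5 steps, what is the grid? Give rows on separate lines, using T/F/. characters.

Step 1: 6 trees catch fire, 2 burn out
  FTT..
  .FTFT
  FTF.F
  TTT.T
  TT.TT
Step 2: 7 trees catch fire, 6 burn out
  .FT..
  ..F.F
  .F...
  FTF.F
  TT.TT
Step 3: 4 trees catch fire, 7 burn out
  ..F..
  .....
  .....
  .F...
  FT.TF
Step 4: 2 trees catch fire, 4 burn out
  .....
  .....
  .....
  .....
  .F.F.
Step 5: 0 trees catch fire, 2 burn out
  .....
  .....
  .....
  .....
  .....

.....
.....
.....
.....
.....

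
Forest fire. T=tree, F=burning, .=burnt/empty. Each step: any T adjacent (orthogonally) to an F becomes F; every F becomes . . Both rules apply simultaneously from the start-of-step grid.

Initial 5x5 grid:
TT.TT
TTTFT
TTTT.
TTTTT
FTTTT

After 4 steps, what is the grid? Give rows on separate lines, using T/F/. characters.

Step 1: 6 trees catch fire, 2 burn out
  TT.FT
  TTF.F
  TTTF.
  FTTTT
  .FTTT
Step 2: 7 trees catch fire, 6 burn out
  TT..F
  TF...
  FTF..
  .FTFT
  ..FTT
Step 3: 6 trees catch fire, 7 burn out
  TF...
  F....
  .F...
  ..F.F
  ...FT
Step 4: 2 trees catch fire, 6 burn out
  F....
  .....
  .....
  .....
  ....F

F....
.....
.....
.....
....F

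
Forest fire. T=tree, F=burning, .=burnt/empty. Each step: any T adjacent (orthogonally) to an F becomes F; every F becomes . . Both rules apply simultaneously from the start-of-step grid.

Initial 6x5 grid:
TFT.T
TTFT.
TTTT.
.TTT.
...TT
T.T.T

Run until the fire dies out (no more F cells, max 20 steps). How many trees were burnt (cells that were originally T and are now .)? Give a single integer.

Step 1: +5 fires, +2 burnt (F count now 5)
Step 2: +4 fires, +5 burnt (F count now 4)
Step 3: +3 fires, +4 burnt (F count now 3)
Step 4: +1 fires, +3 burnt (F count now 1)
Step 5: +1 fires, +1 burnt (F count now 1)
Step 6: +1 fires, +1 burnt (F count now 1)
Step 7: +0 fires, +1 burnt (F count now 0)
Fire out after step 7
Initially T: 18, now '.': 27
Total burnt (originally-T cells now '.'): 15

Answer: 15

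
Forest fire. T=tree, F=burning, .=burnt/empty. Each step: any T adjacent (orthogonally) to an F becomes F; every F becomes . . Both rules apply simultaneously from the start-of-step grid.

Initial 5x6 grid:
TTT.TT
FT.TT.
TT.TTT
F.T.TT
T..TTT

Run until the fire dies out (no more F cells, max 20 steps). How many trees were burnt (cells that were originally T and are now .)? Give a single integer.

Answer: 7

Derivation:
Step 1: +4 fires, +2 burnt (F count now 4)
Step 2: +2 fires, +4 burnt (F count now 2)
Step 3: +1 fires, +2 burnt (F count now 1)
Step 4: +0 fires, +1 burnt (F count now 0)
Fire out after step 4
Initially T: 20, now '.': 17
Total burnt (originally-T cells now '.'): 7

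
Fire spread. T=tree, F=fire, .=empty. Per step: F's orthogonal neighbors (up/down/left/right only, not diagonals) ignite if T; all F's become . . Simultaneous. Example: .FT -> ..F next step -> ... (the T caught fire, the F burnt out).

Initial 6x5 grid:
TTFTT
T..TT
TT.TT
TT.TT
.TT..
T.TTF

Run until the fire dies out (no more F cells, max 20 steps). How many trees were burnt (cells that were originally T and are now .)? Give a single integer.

Step 1: +3 fires, +2 burnt (F count now 3)
Step 2: +4 fires, +3 burnt (F count now 4)
Step 3: +4 fires, +4 burnt (F count now 4)
Step 4: +4 fires, +4 burnt (F count now 4)
Step 5: +4 fires, +4 burnt (F count now 4)
Step 6: +0 fires, +4 burnt (F count now 0)
Fire out after step 6
Initially T: 20, now '.': 29
Total burnt (originally-T cells now '.'): 19

Answer: 19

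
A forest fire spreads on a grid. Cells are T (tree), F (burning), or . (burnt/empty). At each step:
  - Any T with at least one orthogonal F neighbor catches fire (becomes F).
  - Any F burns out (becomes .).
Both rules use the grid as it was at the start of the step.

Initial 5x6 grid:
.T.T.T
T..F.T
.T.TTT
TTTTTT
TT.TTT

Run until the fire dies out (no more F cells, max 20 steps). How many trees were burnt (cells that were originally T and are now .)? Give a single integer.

Answer: 18

Derivation:
Step 1: +2 fires, +1 burnt (F count now 2)
Step 2: +2 fires, +2 burnt (F count now 2)
Step 3: +4 fires, +2 burnt (F count now 4)
Step 4: +4 fires, +4 burnt (F count now 4)
Step 5: +5 fires, +4 burnt (F count now 5)
Step 6: +1 fires, +5 burnt (F count now 1)
Step 7: +0 fires, +1 burnt (F count now 0)
Fire out after step 7
Initially T: 20, now '.': 28
Total burnt (originally-T cells now '.'): 18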